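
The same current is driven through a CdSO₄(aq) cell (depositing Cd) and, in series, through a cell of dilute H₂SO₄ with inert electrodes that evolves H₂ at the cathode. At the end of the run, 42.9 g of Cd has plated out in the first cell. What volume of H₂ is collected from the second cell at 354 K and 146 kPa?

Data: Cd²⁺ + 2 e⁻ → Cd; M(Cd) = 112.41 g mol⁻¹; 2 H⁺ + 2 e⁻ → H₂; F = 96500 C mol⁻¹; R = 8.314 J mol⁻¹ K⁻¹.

n(Cd) = 42.9 / 112.41 = 0.3816 mol, so n(e⁻) = 2 × 0.3816 = 0.7633 mol.
The cells are in series, so the same 0.7633 mol of electrons passes through the second cell.
2 H⁺ + 2 e⁻ → H₂ — 2 mol e⁻ per mol H₂, so n(H₂) = 0.7633/2 = 0.3816 mol.
V = nRT/P = (0.3816 × 8.314 × 354) / (146 × 10³) = 0.00769 m³ = 7.69 L.

7.69 L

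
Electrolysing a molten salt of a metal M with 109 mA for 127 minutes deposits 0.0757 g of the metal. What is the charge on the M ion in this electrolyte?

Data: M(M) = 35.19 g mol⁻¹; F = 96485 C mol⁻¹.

+4

Q = I·t = 0.1090 A × 7620.0 s = 830.6 C, so n(e⁻) = 830.6/96485 = 0.008608 mol.
n(M) deposited = 0.0757 / 35.19 = 0.002151 mol.
Electrons per atom = n(e⁻)/n(M) = 0.008608 / 0.002151 = 4.00 ≈ 4, so the ion is M⁴⁺.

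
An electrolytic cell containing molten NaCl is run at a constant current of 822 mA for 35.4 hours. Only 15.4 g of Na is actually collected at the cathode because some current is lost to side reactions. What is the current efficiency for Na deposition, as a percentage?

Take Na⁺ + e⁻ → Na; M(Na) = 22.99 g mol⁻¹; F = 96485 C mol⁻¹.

61.7 %

Q = I·t = 0.8220 × 127440 = 104800 C; n(e⁻) = 104800/96485 = 1.086 mol.
Theoretical n(Na) = n(e⁻)/1 = 1.086 mol, i.e. m_theo = 1.086 × 22.99 = 24.96 g.
Efficiency = m_actual / m_theo = 15.4 / 24.96 = 61.7 %.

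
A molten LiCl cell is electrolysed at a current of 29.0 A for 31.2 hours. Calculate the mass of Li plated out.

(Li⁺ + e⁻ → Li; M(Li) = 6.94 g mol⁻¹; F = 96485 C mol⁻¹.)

Q = I·t = 29.00 A × 112320 s = 3257000 C.
n(e⁻) = Q/F = 3257000 / 96485 = 33.76 mol.
Li⁺ + e⁻ → Li, so n(Li) = n(e⁻)/1 = 33.76 mol.
m = n·M = 33.76 × 6.94 = 234 g.

234 g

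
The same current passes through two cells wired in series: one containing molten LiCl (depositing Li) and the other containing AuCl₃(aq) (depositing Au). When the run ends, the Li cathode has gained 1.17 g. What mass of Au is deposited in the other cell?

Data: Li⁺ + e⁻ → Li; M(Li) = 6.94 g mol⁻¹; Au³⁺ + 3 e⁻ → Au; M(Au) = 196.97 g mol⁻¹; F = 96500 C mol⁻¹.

11.1 g

n(Li) = 1.17 / 6.94 = 0.1686 mol.
Since Li⁺ + e⁻ → Li, n(e⁻) passed = 1 × 0.1686 = 0.1686 mol.
Cells in series carry the same charge, so the same 0.1686 mol of electrons passes through cell 2.
Au³⁺ + 3 e⁻ → Au, so n(Au) = 0.1686 / 3 = 0.05620 mol.
m(Au) = 0.05620 × 196.97 = 11.1 g.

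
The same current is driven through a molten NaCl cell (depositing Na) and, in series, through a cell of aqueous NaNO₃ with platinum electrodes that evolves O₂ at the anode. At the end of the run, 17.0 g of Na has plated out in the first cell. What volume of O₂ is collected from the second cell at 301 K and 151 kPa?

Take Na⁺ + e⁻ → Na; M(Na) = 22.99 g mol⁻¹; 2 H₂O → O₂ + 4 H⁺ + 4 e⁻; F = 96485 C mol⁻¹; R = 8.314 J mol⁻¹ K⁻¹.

n(Na) = 17.0 / 22.99 = 0.7395 mol, so n(e⁻) = 1 × 0.7395 = 0.7395 mol.
The cells are in series, so the same 0.7395 mol of electrons passes through the second cell.
2 H₂O → O₂ + 4 H⁺ + 4 e⁻ — 4 mol e⁻ per mol O₂, so n(O₂) = 0.7395/4 = 0.1849 mol.
V = nRT/P = (0.1849 × 8.314 × 301) / (151 × 10³) = 0.00306 m³ = 3.06 L.

3.06 L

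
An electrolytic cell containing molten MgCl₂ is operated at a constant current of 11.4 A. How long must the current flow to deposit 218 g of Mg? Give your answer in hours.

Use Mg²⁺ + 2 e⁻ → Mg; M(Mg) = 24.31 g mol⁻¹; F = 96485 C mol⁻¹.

n(Mg) = m/M = 218 / 24.31 = 8.968 mol.
Each Mg atom requires 2 electrons, so n(e⁻) = 2 × 8.968 = 17.94 mol.
Q = n(e⁻)·F = 17.94 × 96485 = 1730000 C.
t = Q/I = 1730000 / 11.40 A = 151800 s = 42.2 h.

42.2 h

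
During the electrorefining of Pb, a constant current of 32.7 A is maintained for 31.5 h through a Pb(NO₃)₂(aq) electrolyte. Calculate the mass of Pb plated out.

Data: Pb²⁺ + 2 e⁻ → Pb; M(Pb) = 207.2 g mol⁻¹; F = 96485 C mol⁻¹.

Q = I·t = 32.70 A × 113400 s = 3708000 C.
n(e⁻) = Q/F = 3708000 / 96485 = 38.43 mol.
Pb²⁺ + 2 e⁻ → Pb, so n(Pb) = n(e⁻)/2 = 19.22 mol.
m = n·M = 19.22 × 207.2 = 3980 g.

3980 g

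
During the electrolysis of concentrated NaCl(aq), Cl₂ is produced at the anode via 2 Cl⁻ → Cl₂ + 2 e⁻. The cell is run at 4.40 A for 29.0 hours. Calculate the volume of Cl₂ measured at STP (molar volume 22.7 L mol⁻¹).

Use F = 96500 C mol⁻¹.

Q = I·t = 4.400 A × 104400 s = 459400 C.
n(e⁻) = Q/F = 459400 / 96500 = 4.760 mol.
2 electrons are transferred per Cl₂ molecule, so n(Cl₂) = 4.760 / 2 = 2.380 mol.
V = n × V_m = 2.380 × 22.7 = 54.0 L.

54.0 L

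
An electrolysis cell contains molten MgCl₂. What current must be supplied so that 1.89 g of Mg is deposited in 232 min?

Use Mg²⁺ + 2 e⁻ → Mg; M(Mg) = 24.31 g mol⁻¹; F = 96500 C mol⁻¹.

n(Mg) = 1.89 / 24.31 = 0.07775 mol.
n(e⁻) = 2 × 0.07775 = 0.1555 mol.
Q = n(e⁻)·F = 0.1555 × 96500 = 15000 C.
I = Q/t = 15000 / 13920 s = 1.08 A.

1.08 A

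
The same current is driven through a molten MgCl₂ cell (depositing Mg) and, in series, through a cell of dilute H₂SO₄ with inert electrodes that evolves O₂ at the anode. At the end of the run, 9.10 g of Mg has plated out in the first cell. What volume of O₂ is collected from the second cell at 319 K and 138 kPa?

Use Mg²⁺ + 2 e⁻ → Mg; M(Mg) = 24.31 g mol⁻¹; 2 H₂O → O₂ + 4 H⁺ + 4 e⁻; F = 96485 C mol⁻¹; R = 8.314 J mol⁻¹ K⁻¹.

n(Mg) = 9.10 / 24.31 = 0.3743 mol, so n(e⁻) = 2 × 0.3743 = 0.7487 mol.
The cells are in series, so the same 0.7487 mol of electrons passes through the second cell.
2 H₂O → O₂ + 4 H⁺ + 4 e⁻ — 4 mol e⁻ per mol O₂, so n(O₂) = 0.7487/4 = 0.1872 mol.
V = nRT/P = (0.1872 × 8.314 × 319) / (138 × 10³) = 0.00360 m³ = 3.60 L.

3.60 L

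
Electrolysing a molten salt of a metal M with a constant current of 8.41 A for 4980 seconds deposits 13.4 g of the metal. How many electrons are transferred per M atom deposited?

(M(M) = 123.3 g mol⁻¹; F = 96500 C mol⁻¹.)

Q = I·t = 8.410 A × 4980.0 s = 41880 C, so n(e⁻) = 41880/96500 = 0.4340 mol.
n(M) deposited = 13.4 / 123.3 = 0.1087 mol.
Electrons per atom = n(e⁻)/n(M) = 0.4340 / 0.1087 = 3.99 ≈ 4, so the ion is M⁴⁺.

4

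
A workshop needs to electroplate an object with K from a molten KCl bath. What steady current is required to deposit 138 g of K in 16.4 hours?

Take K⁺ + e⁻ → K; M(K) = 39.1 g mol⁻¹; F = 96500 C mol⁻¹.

5.77 A

n(K) = 138 / 39.1 = 3.529 mol.
n(e⁻) = 1 × 3.529 = 3.529 mol.
Q = n(e⁻)·F = 3.529 × 96500 = 340600 C.
I = Q/t = 340600 / 59040 s = 5.77 A.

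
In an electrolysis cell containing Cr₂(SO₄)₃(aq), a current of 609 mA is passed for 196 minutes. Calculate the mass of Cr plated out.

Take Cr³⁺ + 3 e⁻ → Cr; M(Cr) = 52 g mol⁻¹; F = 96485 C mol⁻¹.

Q = I·t = 0.6090 A × 11760 s = 7162 C.
n(e⁻) = Q/F = 7162 / 96485 = 0.07423 mol.
Cr³⁺ + 3 e⁻ → Cr, so n(Cr) = n(e⁻)/3 = 0.02474 mol.
m = n·M = 0.02474 × 52 = 1.29 g.

1.29 g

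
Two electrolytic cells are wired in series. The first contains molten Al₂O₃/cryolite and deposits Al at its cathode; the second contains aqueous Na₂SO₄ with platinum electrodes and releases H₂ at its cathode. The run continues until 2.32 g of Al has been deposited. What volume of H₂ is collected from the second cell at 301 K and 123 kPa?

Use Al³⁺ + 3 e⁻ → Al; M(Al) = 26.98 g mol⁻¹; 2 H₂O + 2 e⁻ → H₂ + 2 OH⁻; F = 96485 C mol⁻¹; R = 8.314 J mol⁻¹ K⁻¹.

n(Al) = 2.32 / 26.98 = 0.08599 mol, so n(e⁻) = 3 × 0.08599 = 0.2580 mol.
The cells are in series, so the same 0.2580 mol of electrons passes through the second cell.
2 H₂O + 2 e⁻ → H₂ + 2 OH⁻ — 2 mol e⁻ per mol H₂, so n(H₂) = 0.2580/2 = 0.1290 mol.
V = nRT/P = (0.1290 × 8.314 × 301) / (123 × 10³) = 0.00262 m³ = 2.62 L.

2.62 L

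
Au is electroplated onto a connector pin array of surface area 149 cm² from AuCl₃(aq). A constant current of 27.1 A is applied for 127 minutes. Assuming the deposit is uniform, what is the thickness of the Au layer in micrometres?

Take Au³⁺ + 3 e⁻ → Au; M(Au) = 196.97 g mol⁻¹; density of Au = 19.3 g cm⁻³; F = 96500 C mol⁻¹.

Q = I·t = 27.10 × 7620.0 = 206500 C; n(e⁻) = 2.140 mol.
n(Au) = n(e⁻)/3 = 0.7133 mol, so m = 0.7133 × 196.97 = 140.5 g.
Volume = m/ρ = 140.5 / 19.3 = 7.280 cm³.
Thickness = V/A = 7.280 / 149 = 0.0489 cm = 489 μm.

489 μm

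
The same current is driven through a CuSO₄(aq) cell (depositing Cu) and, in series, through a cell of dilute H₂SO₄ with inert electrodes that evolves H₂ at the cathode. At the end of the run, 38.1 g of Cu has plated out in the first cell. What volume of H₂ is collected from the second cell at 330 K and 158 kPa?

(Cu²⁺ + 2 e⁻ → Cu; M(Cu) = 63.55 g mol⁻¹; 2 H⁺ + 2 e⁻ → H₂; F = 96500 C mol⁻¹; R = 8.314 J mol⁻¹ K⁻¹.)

10.4 L

n(Cu) = 38.1 / 63.55 = 0.5995 mol, so n(e⁻) = 2 × 0.5995 = 1.199 mol.
The cells are in series, so the same 1.199 mol of electrons passes through the second cell.
2 H⁺ + 2 e⁻ → H₂ — 2 mol e⁻ per mol H₂, so n(H₂) = 1.199/2 = 0.5995 mol.
V = nRT/P = (0.5995 × 8.314 × 330) / (158 × 10³) = 0.0104 m³ = 10.4 L.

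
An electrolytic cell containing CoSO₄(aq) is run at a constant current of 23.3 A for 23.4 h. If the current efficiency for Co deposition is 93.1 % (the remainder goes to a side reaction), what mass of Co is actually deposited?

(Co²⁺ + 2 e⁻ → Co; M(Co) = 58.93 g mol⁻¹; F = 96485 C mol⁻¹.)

558 g

Q = I·t = 23.30 × 84240 = 1963000 C.
n(e⁻) = 1963000/96485 = 20.34 mol; theoretically n(Co) = 20.34/2 = 10.17 mol, m_theo = 599.4 g.
At 93.1 % efficiency, m_actual = 0.931 × 599.4 = 558 g.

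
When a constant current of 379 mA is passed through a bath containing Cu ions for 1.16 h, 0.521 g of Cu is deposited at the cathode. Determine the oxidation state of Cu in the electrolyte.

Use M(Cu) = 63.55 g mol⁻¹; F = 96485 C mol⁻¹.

+2

Q = I·t = 0.3790 A × 4176.0 s = 1583 C, so n(e⁻) = 1583/96485 = 0.01640 mol.
n(Cu) deposited = 0.521 / 63.55 = 0.008198 mol.
Electrons per atom = n(e⁻)/n(Cu) = 0.01640 / 0.008198 = 2.00 ≈ 2, so the ion is Cu²⁺.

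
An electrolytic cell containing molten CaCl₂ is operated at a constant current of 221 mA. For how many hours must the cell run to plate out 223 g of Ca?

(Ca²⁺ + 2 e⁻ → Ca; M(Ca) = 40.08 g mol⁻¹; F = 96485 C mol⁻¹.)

1350 h

n(Ca) = m/M = 223 / 40.08 = 5.564 mol.
Each Ca atom requires 2 electrons, so n(e⁻) = 2 × 5.564 = 11.13 mol.
Q = n(e⁻)·F = 11.13 × 96485 = 1074000 C.
t = Q/I = 1074000 / 0.2210 A = 4858000 s = 1350 h.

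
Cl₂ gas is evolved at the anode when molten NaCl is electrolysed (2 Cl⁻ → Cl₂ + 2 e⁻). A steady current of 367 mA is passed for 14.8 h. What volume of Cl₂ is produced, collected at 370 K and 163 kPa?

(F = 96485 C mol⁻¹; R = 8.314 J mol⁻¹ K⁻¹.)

1.91 L

Q = I·t = 0.3670 A × 53280 s = 19550 C.
n(e⁻) = Q/F = 19550 / 96485 = 0.2027 mol.
2 electrons are transferred per Cl₂ molecule, so n(Cl₂) = 0.2027 / 2 = 0.1013 mol.
V = nRT/P = (0.1013 × 8.314 × 370) / (163 × 10³ Pa) = 0.00191 m³ = 1.91 L.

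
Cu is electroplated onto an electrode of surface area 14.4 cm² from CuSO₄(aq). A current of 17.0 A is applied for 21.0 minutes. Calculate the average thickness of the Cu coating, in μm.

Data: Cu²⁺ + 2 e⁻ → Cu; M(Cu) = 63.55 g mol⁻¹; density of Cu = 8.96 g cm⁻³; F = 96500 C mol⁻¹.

547 μm

Q = I·t = 17.00 × 1260.0 = 21420 C; n(e⁻) = 0.2220 mol.
n(Cu) = n(e⁻)/2 = 0.1110 mol, so m = 0.1110 × 63.55 = 7.053 g.
Volume = m/ρ = 7.053 / 8.96 = 0.7872 cm³.
Thickness = V/A = 0.7872 / 14.4 = 0.0547 cm = 547 μm.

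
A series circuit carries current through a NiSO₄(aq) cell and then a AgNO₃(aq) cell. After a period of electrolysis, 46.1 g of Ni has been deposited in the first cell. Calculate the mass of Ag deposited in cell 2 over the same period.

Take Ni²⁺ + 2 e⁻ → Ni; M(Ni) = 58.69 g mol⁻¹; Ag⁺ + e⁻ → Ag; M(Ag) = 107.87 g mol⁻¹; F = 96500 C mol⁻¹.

169 g

n(Ni) = 46.1 / 58.69 = 0.7855 mol.
Since Ni²⁺ + 2 e⁻ → Ni, n(e⁻) passed = 2 × 0.7855 = 1.571 mol.
Cells in series carry the same charge, so the same 1.571 mol of electrons passes through cell 2.
Ag⁺ + e⁻ → Ag, so n(Ag) = 1.571 / 1 = 1.571 mol.
m(Ag) = 1.571 × 107.87 = 169 g.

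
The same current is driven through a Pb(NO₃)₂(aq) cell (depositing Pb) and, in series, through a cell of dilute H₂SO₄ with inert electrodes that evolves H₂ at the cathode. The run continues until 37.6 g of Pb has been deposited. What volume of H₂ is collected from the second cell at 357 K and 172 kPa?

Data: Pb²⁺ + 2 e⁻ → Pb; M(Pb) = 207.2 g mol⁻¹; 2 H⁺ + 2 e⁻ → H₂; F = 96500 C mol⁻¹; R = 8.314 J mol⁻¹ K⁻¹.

3.13 L

n(Pb) = 37.6 / 207.2 = 0.1815 mol, so n(e⁻) = 2 × 0.1815 = 0.3629 mol.
The cells are in series, so the same 0.3629 mol of electrons passes through the second cell.
2 H⁺ + 2 e⁻ → H₂ — 2 mol e⁻ per mol H₂, so n(H₂) = 0.3629/2 = 0.1815 mol.
V = nRT/P = (0.1815 × 8.314 × 357) / (172 × 10³) = 0.00313 m³ = 3.13 L.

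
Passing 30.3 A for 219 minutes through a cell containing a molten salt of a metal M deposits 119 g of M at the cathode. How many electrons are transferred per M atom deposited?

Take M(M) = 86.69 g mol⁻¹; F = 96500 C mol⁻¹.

Q = I·t = 30.30 A × 13140 s = 398100 C, so n(e⁻) = 398100/96500 = 4.126 mol.
n(M) deposited = 119 / 86.69 = 1.373 mol.
Electrons per atom = n(e⁻)/n(M) = 4.126 / 1.373 = 3.01 ≈ 3, so the ion is M³⁺.

3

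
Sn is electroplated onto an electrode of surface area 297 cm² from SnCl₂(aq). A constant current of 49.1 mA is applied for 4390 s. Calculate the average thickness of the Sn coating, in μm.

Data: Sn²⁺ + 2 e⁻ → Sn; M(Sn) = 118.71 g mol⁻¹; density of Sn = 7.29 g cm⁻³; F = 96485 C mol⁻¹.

0.612 μm

Q = I·t = 0.04910 × 4390.0 = 215.5 C; n(e⁻) = 0.002234 mol.
n(Sn) = n(e⁻)/2 = 0.001117 mol, so m = 0.001117 × 118.71 = 0.1326 g.
Volume = m/ρ = 0.1326 / 7.29 = 0.01819 cm³.
Thickness = V/A = 0.01819 / 297 = 6.12 × 10⁻⁵ cm = 0.612 μm.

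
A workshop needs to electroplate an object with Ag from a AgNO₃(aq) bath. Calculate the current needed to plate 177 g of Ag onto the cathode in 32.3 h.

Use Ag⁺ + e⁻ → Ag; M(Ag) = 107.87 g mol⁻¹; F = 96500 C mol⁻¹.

n(Ag) = 177 / 107.87 = 1.641 mol.
n(e⁻) = 1 × 1.641 = 1.641 mol.
Q = n(e⁻)·F = 1.641 × 96500 = 158300 C.
I = Q/t = 158300 / 116280 s = 1.36 A.

1.36 A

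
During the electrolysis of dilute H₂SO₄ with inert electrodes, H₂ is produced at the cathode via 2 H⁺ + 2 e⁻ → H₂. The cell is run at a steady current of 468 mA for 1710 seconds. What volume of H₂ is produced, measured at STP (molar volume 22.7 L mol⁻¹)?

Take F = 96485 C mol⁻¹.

Q = I·t = 0.4680 A × 1710.0 s = 800.3 C.
n(e⁻) = Q/F = 800.3 / 96485 = 0.008294 mol.
2 electrons are transferred per H₂ molecule, so n(H₂) = 0.008294 / 2 = 0.004147 mol.
V = n × V_m = 0.004147 × 22.7 = 0.0941 L.

0.0941 L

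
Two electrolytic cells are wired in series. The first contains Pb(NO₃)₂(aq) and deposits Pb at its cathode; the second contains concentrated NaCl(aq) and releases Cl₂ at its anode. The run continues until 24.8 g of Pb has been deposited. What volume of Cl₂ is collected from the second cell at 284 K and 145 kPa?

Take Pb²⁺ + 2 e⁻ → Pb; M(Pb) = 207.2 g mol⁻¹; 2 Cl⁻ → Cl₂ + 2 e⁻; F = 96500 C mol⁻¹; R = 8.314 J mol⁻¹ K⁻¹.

1.95 L

n(Pb) = 24.8 / 207.2 = 0.1197 mol, so n(e⁻) = 2 × 0.1197 = 0.2394 mol.
The cells are in series, so the same 0.2394 mol of electrons passes through the second cell.
2 Cl⁻ → Cl₂ + 2 e⁻ — 2 mol e⁻ per mol Cl₂, so n(Cl₂) = 0.2394/2 = 0.1197 mol.
V = nRT/P = (0.1197 × 8.314 × 284) / (145 × 10³) = 0.00195 m³ = 1.95 L.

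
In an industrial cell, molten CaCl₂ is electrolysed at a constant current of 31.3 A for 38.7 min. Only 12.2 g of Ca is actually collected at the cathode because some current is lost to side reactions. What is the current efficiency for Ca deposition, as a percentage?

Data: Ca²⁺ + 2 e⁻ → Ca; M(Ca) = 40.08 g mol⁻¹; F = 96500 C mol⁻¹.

80.8 %

Q = I·t = 31.30 × 2322.0 = 72680 C; n(e⁻) = 72680/96500 = 0.7531 mol.
Theoretical n(Ca) = n(e⁻)/2 = 0.3766 mol, i.e. m_theo = 0.3766 × 40.08 = 15.09 g.
Efficiency = m_actual / m_theo = 12.2 / 15.09 = 80.8 %.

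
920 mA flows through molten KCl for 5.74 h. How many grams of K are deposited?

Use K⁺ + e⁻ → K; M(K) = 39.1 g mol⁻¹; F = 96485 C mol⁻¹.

7.70 g

Q = I·t = 0.9200 A × 20664 s = 19010 C.
n(e⁻) = Q/F = 19010 / 96485 = 0.1970 mol.
K⁺ + e⁻ → K, so n(K) = n(e⁻)/1 = 0.1970 mol.
m = n·M = 0.1970 × 39.1 = 7.70 g.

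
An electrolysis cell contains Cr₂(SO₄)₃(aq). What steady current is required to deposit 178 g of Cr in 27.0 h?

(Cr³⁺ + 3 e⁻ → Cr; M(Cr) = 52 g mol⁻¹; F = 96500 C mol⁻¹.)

10.2 A

n(Cr) = 178 / 52 = 3.423 mol.
n(e⁻) = 3 × 3.423 = 10.27 mol.
Q = n(e⁻)·F = 10.27 × 96500 = 991000 C.
I = Q/t = 991000 / 97200 s = 10.2 A.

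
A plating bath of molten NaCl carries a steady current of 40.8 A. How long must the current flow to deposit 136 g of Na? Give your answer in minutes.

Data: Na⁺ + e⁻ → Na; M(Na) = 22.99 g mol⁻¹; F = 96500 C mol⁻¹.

233 min

n(Na) = m/M = 136 / 22.99 = 5.916 mol.
Each Na atom requires 1 electron, so n(e⁻) = 1 × 5.916 = 5.916 mol.
Q = n(e⁻)·F = 5.916 × 96500 = 570900 C.
t = Q/I = 570900 / 40.80 A = 13990 s = 233 min.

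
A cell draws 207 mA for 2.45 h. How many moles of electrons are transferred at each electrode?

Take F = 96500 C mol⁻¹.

0.0189 mol

Q = I·t = 0.2070 A × 8820.0 s = 1826 C.
n(e⁻) = Q/F = 1826 / 96500 = 0.0189 mol.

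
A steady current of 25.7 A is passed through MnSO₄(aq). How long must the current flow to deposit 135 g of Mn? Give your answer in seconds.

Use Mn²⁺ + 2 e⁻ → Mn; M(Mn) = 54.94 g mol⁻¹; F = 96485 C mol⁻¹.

n(Mn) = m/M = 135 / 54.94 = 2.457 mol.
Each Mn atom requires 2 electrons, so n(e⁻) = 2 × 2.457 = 4.914 mol.
Q = n(e⁻)·F = 4.914 × 96485 = 474200 C.
t = Q/I = 474200 / 25.70 A = 18450 s.

18500 s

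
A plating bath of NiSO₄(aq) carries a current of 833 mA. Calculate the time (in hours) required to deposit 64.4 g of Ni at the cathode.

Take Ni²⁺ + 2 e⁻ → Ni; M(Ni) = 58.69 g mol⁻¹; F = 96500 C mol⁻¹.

n(Ni) = m/M = 64.4 / 58.69 = 1.097 mol.
Each Ni atom requires 2 electrons, so n(e⁻) = 2 × 1.097 = 2.195 mol.
Q = n(e⁻)·F = 2.195 × 96500 = 211800 C.
t = Q/I = 211800 / 0.8330 A = 254200 s = 70.6 h.

70.6 h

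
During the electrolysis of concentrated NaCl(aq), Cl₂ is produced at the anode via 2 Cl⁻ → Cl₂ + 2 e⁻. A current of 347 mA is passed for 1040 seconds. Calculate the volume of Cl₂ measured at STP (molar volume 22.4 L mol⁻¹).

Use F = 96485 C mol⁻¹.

0.0419 L

Q = I·t = 0.3470 A × 1040.0 s = 360.9 C.
n(e⁻) = Q/F = 360.9 / 96485 = 0.003740 mol.
2 electrons are transferred per Cl₂ molecule, so n(Cl₂) = 0.003740 / 2 = 0.001870 mol.
V = n × V_m = 0.001870 × 22.4 = 0.0419 L.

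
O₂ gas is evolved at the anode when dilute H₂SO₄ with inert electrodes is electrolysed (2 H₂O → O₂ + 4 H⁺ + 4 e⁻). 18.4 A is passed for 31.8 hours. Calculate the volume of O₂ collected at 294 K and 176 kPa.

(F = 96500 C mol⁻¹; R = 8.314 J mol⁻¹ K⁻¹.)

75.8 L

Q = I·t = 18.40 A × 114480 s = 2106000 C.
n(e⁻) = Q/F = 2106000 / 96500 = 21.83 mol.
4 electrons are transferred per O₂ molecule, so n(O₂) = 21.83 / 4 = 5.457 mol.
V = nRT/P = (5.457 × 8.314 × 294) / (176 × 10³ Pa) = 0.0758 m³ = 75.8 L.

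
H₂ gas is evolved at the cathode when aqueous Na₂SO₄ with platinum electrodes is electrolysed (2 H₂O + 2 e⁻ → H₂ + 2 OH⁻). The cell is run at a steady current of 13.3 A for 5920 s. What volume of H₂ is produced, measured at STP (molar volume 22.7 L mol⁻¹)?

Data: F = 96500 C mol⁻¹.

Q = I·t = 13.30 A × 5920.0 s = 78740 C.
n(e⁻) = Q/F = 78740 / 96500 = 0.8159 mol.
2 electrons are transferred per H₂ molecule, so n(H₂) = 0.8159 / 2 = 0.4080 mol.
V = n × V_m = 0.4080 × 22.7 = 9.26 L.

9.26 L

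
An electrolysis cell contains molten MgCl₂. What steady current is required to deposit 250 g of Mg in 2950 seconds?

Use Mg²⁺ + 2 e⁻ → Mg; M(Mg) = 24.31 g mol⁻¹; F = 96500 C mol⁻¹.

673 A

n(Mg) = 250 / 24.31 = 10.28 mol.
n(e⁻) = 2 × 10.28 = 20.57 mol.
Q = n(e⁻)·F = 20.57 × 96500 = 1985000 C.
I = Q/t = 1985000 / 2950.0 s = 673 A.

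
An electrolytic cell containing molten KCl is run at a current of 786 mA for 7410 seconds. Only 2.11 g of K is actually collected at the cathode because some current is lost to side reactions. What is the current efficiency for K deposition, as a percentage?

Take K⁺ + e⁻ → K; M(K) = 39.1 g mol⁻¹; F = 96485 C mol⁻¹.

Q = I·t = 0.7860 × 7410.0 = 5824 C; n(e⁻) = 5824/96485 = 0.06036 mol.
Theoretical n(K) = n(e⁻)/1 = 0.06036 mol, i.e. m_theo = 0.06036 × 39.1 = 2.360 g.
Efficiency = m_actual / m_theo = 2.11 / 2.360 = 89.4 %.

89.4 %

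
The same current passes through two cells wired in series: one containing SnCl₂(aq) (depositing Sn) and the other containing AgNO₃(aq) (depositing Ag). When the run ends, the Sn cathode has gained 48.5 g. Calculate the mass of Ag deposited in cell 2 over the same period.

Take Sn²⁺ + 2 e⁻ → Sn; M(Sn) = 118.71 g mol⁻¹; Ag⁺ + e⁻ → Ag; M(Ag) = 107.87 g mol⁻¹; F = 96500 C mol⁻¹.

n(Sn) = 48.5 / 118.71 = 0.4086 mol.
Since Sn²⁺ + 2 e⁻ → Sn, n(e⁻) passed = 2 × 0.4086 = 0.8171 mol.
Cells in series carry the same charge, so the same 0.8171 mol of electrons passes through cell 2.
Ag⁺ + e⁻ → Ag, so n(Ag) = 0.8171 / 1 = 0.8171 mol.
m(Ag) = 0.8171 × 107.87 = 88.1 g.

88.1 g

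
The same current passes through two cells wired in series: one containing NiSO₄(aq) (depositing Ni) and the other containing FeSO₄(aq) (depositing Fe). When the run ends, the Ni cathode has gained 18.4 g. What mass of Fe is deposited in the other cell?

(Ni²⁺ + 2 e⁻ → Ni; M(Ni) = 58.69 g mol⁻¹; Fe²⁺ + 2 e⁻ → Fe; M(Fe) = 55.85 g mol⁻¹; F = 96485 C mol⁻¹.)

n(Ni) = 18.4 / 58.69 = 0.3135 mol.
Since Ni²⁺ + 2 e⁻ → Ni, n(e⁻) passed = 2 × 0.3135 = 0.6270 mol.
Cells in series carry the same charge, so the same 0.6270 mol of electrons passes through cell 2.
Fe²⁺ + 2 e⁻ → Fe, so n(Fe) = 0.6270 / 2 = 0.3135 mol.
m(Fe) = 0.3135 × 55.85 = 17.5 g.

17.5 g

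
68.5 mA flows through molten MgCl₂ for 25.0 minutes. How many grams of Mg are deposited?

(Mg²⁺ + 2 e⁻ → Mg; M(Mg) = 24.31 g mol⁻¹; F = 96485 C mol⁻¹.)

0.0129 g

Q = I·t = 0.06850 A × 1500.0 s = 102.8 C.
n(e⁻) = Q/F = 102.8 / 96485 = 0.001065 mol.
Mg²⁺ + 2 e⁻ → Mg, so n(Mg) = n(e⁻)/2 = 0.0005325 mol.
m = n·M = 0.0005325 × 24.31 = 0.0129 g.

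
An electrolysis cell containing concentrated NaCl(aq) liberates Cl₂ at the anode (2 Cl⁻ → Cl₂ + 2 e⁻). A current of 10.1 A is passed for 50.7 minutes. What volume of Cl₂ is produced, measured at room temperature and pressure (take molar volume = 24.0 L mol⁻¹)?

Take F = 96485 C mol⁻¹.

Q = I·t = 10.10 A × 3042.0 s = 30720 C.
n(e⁻) = Q/F = 30720 / 96485 = 0.3184 mol.
2 electrons are transferred per Cl₂ molecule, so n(Cl₂) = 0.3184 / 2 = 0.1592 mol.
V = n × V_m = 0.1592 × 24.0 = 3.82 L.

3.82 L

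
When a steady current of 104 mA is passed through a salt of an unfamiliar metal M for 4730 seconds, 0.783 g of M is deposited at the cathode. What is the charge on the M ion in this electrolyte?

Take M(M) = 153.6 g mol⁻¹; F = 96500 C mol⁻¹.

Q = I·t = 0.1040 A × 4730.0 s = 491.9 C, so n(e⁻) = 491.9/96500 = 0.005098 mol.
n(M) deposited = 0.783 / 153.6 = 0.005098 mol.
Electrons per atom = n(e⁻)/n(M) = 0.005098 / 0.005098 = 1.00 ≈ 1, so the ion is M⁺.

+1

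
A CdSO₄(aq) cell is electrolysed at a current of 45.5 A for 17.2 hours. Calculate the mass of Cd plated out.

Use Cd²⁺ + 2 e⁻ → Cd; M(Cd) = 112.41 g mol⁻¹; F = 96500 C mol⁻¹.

1640 g

Q = I·t = 45.50 A × 61920 s = 2817000 C.
n(e⁻) = Q/F = 2817000 / 96500 = 29.20 mol.
Cd²⁺ + 2 e⁻ → Cd, so n(Cd) = n(e⁻)/2 = 14.60 mol.
m = n·M = 14.60 × 112.41 = 1640 g.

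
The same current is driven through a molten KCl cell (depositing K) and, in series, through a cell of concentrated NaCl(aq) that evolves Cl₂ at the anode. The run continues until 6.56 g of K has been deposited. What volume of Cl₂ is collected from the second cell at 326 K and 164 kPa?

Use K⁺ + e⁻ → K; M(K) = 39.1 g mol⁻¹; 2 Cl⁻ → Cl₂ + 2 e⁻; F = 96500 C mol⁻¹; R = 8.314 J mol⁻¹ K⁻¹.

n(K) = 6.56 / 39.1 = 0.1678 mol, so n(e⁻) = 1 × 0.1678 = 0.1678 mol.
The cells are in series, so the same 0.1678 mol of electrons passes through the second cell.
2 Cl⁻ → Cl₂ + 2 e⁻ — 2 mol e⁻ per mol Cl₂, so n(Cl₂) = 0.1678/2 = 0.08389 mol.
V = nRT/P = (0.08389 × 8.314 × 326) / (164 × 10³) = 0.00139 m³ = 1.39 L.

1.39 L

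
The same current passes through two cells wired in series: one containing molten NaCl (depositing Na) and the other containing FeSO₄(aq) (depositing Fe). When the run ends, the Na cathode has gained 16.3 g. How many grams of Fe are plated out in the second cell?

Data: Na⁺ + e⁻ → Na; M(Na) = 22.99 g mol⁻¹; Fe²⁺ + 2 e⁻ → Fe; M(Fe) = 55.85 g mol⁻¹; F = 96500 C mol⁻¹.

n(Na) = 16.3 / 22.99 = 0.7090 mol.
Since Na⁺ + e⁻ → Na, n(e⁻) passed = 1 × 0.7090 = 0.7090 mol.
Cells in series carry the same charge, so the same 0.7090 mol of electrons passes through cell 2.
Fe²⁺ + 2 e⁻ → Fe, so n(Fe) = 0.7090 / 2 = 0.3545 mol.
m(Fe) = 0.3545 × 55.85 = 19.8 g.

19.8 g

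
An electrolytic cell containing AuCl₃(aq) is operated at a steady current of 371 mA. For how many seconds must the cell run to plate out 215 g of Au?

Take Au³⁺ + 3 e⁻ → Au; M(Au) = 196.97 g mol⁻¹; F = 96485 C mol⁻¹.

8.52 × 10⁵ s

n(Au) = m/M = 215 / 196.97 = 1.092 mol.
Each Au atom requires 3 electrons, so n(e⁻) = 3 × 1.092 = 3.275 mol.
Q = n(e⁻)·F = 3.275 × 96485 = 316000 C.
t = Q/I = 316000 / 0.3710 A = 851600 s.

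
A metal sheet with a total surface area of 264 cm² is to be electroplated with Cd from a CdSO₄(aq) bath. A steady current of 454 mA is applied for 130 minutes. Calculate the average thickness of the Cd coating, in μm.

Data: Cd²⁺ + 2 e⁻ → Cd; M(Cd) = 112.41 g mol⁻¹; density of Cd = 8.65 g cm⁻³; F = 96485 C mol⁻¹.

9.03 μm

Q = I·t = 0.4540 × 7800.0 = 3541 C; n(e⁻) = 0.03670 mol.
n(Cd) = n(e⁻)/2 = 0.01835 mol, so m = 0.01835 × 112.41 = 2.063 g.
Volume = m/ρ = 2.063 / 8.65 = 0.2385 cm³.
Thickness = V/A = 0.2385 / 264 = 9.03 × 10⁻⁴ cm = 9.03 μm.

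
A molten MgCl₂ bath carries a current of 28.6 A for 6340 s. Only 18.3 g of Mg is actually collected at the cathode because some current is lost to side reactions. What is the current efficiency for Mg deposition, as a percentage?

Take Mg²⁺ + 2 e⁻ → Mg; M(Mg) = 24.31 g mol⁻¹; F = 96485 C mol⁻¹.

80.1 %

Q = I·t = 28.60 × 6340.0 = 181300 C; n(e⁻) = 181300/96485 = 1.879 mol.
Theoretical n(Mg) = n(e⁻)/2 = 0.9396 mol, i.e. m_theo = 0.9396 × 24.31 = 22.84 g.
Efficiency = m_actual / m_theo = 18.3 / 22.84 = 80.1 %.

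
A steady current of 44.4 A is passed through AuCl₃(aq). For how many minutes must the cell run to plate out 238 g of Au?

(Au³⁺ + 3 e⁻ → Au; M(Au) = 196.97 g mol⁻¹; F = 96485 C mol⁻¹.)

n(Au) = m/M = 238 / 196.97 = 1.208 mol.
Each Au atom requires 3 electrons, so n(e⁻) = 3 × 1.208 = 3.625 mol.
Q = n(e⁻)·F = 3.625 × 96485 = 349800 C.
t = Q/I = 349800 / 44.40 A = 7877 s = 131 min.

131 min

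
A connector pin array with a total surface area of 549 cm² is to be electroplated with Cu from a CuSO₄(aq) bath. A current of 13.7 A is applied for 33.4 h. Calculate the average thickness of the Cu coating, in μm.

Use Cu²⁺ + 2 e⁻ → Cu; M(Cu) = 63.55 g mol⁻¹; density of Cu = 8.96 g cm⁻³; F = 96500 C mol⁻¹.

Q = I·t = 13.70 × 120240 = 1647000 C; n(e⁻) = 17.07 mol.
n(Cu) = n(e⁻)/2 = 8.535 mol, so m = 8.535 × 63.55 = 542.4 g.
Volume = m/ρ = 542.4 / 8.96 = 60.54 cm³.
Thickness = V/A = 60.54 / 549 = 0.110 cm = 1100 μm.

1100 μm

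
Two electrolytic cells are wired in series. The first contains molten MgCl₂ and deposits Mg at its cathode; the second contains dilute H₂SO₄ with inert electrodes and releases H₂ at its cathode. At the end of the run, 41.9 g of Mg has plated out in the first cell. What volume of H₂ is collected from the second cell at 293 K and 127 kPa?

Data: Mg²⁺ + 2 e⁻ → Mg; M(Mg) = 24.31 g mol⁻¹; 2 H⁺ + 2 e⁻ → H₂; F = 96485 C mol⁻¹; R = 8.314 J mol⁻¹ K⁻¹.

33.1 L

n(Mg) = 41.9 / 24.31 = 1.724 mol, so n(e⁻) = 2 × 1.724 = 3.447 mol.
The cells are in series, so the same 3.447 mol of electrons passes through the second cell.
2 H⁺ + 2 e⁻ → H₂ — 2 mol e⁻ per mol H₂, so n(H₂) = 3.447/2 = 1.724 mol.
V = nRT/P = (1.724 × 8.314 × 293) / (127 × 10³) = 0.0331 m³ = 33.1 L.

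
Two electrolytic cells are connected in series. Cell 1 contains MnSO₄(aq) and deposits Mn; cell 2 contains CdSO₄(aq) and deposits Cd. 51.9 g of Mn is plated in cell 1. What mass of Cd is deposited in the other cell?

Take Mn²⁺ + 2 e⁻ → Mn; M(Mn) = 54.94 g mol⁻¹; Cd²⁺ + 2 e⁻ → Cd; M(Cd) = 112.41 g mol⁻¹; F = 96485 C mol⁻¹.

106 g

n(Mn) = 51.9 / 54.94 = 0.9447 mol.
Since Mn²⁺ + 2 e⁻ → Mn, n(e⁻) passed = 2 × 0.9447 = 1.889 mol.
Cells in series carry the same charge, so the same 1.889 mol of electrons passes through cell 2.
Cd²⁺ + 2 e⁻ → Cd, so n(Cd) = 1.889 / 2 = 0.9447 mol.
m(Cd) = 0.9447 × 112.41 = 106 g.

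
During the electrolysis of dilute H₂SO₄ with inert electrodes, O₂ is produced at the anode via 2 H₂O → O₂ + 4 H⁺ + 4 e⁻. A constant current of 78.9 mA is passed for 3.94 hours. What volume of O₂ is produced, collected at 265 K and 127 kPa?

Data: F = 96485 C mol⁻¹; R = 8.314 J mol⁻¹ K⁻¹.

Q = I·t = 0.07890 A × 14184 s = 1119 C.
n(e⁻) = Q/F = 1119 / 96485 = 0.01160 mol.
4 electrons are transferred per O₂ molecule, so n(O₂) = 0.01160 / 4 = 0.002900 mol.
V = nRT/P = (0.002900 × 8.314 × 265) / (127 × 10³ Pa) = 5.03 × 10⁻⁵ m³ = 0.0503 L.

0.0503 L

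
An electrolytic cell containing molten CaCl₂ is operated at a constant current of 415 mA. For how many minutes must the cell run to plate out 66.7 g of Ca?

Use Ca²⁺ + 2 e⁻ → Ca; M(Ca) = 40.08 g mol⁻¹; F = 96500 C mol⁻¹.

n(Ca) = m/M = 66.7 / 40.08 = 1.664 mol.
Each Ca atom requires 2 electrons, so n(e⁻) = 2 × 1.664 = 3.328 mol.
Q = n(e⁻)·F = 3.328 × 96500 = 321200 C.
t = Q/I = 321200 / 0.4150 A = 773900 s = 12900 min.

12900 min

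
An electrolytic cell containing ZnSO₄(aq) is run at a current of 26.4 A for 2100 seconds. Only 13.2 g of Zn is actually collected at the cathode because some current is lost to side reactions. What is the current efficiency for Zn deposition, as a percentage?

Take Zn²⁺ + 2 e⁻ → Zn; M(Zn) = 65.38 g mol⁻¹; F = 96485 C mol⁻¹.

Q = I·t = 26.40 × 2100.0 = 55440 C; n(e⁻) = 55440/96485 = 0.5746 mol.
Theoretical n(Zn) = n(e⁻)/2 = 0.2873 mol, i.e. m_theo = 0.2873 × 65.38 = 18.78 g.
Efficiency = m_actual / m_theo = 13.2 / 18.78 = 70.3 %.

70.3 %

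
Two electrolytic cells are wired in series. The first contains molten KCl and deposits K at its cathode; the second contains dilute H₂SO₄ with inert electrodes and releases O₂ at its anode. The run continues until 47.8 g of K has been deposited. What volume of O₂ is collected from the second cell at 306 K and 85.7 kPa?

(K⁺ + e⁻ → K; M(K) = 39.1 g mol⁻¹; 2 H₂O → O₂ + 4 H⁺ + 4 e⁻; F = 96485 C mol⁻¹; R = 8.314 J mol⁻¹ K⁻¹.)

n(K) = 47.8 / 39.1 = 1.223 mol, so n(e⁻) = 1 × 1.223 = 1.223 mol.
The cells are in series, so the same 1.223 mol of electrons passes through the second cell.
2 H₂O → O₂ + 4 H⁺ + 4 e⁻ — 4 mol e⁻ per mol O₂, so n(O₂) = 1.223/4 = 0.3056 mol.
V = nRT/P = (0.3056 × 8.314 × 306) / (85.7 × 10³) = 0.00907 m³ = 9.07 L.

9.07 L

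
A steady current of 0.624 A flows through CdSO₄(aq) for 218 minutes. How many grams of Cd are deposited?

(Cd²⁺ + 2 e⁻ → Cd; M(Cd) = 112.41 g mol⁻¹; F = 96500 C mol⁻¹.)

4.75 g

Q = I·t = 0.6240 A × 13080 s = 8162 C.
n(e⁻) = Q/F = 8162 / 96500 = 0.08458 mol.
Cd²⁺ + 2 e⁻ → Cd, so n(Cd) = n(e⁻)/2 = 0.04229 mol.
m = n·M = 0.04229 × 112.41 = 4.75 g.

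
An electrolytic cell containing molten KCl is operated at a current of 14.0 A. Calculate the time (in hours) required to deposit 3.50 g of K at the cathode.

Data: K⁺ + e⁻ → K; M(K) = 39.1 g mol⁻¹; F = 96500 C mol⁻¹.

n(K) = m/M = 3.50 / 39.1 = 0.08951 mol.
Each K atom requires 1 electron, so n(e⁻) = 1 × 0.08951 = 0.08951 mol.
Q = n(e⁻)·F = 0.08951 × 96500 = 8638 C.
t = Q/I = 8638 / 14.00 A = 617.0 s = 0.171 h.

0.171 h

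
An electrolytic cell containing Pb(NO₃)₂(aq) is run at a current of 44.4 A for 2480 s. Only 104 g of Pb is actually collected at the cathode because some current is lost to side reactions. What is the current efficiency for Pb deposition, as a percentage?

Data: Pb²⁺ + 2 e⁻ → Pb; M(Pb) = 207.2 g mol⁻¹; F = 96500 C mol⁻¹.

Q = I·t = 44.40 × 2480.0 = 110100 C; n(e⁻) = 110100/96500 = 1.141 mol.
Theoretical n(Pb) = n(e⁻)/2 = 0.5705 mol, i.e. m_theo = 0.5705 × 207.2 = 118.2 g.
Efficiency = m_actual / m_theo = 104 / 118.2 = 88.0 %.

88.0 %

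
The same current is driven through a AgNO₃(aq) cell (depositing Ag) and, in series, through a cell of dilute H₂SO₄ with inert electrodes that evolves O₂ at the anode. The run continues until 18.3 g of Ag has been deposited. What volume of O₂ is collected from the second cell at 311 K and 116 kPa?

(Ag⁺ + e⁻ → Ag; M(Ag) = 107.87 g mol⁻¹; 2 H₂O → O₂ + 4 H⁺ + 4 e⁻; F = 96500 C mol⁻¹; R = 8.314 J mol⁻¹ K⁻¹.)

n(Ag) = 18.3 / 107.87 = 0.1696 mol, so n(e⁻) = 1 × 0.1696 = 0.1696 mol.
The cells are in series, so the same 0.1696 mol of electrons passes through the second cell.
2 H₂O → O₂ + 4 H⁺ + 4 e⁻ — 4 mol e⁻ per mol O₂, so n(O₂) = 0.1696/4 = 0.04241 mol.
V = nRT/P = (0.04241 × 8.314 × 311) / (116 × 10³) = 9.45 × 10⁻⁴ m³ = 0.945 L.

0.945 L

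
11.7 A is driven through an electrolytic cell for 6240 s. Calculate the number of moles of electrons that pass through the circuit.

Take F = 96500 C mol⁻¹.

0.757 mol

Q = I·t = 11.70 A × 6240.0 s = 73010 C.
n(e⁻) = Q/F = 73010 / 96500 = 0.757 mol.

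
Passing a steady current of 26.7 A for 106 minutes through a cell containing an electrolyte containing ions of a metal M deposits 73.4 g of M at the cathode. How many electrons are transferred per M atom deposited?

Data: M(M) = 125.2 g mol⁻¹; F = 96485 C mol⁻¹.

3

Q = I·t = 26.70 A × 6360.0 s = 169800 C, so n(e⁻) = 169800/96485 = 1.760 mol.
n(M) deposited = 73.4 / 125.2 = 0.5863 mol.
Electrons per atom = n(e⁻)/n(M) = 1.760 / 0.5863 = 3.00 ≈ 3, so the ion is M³⁺.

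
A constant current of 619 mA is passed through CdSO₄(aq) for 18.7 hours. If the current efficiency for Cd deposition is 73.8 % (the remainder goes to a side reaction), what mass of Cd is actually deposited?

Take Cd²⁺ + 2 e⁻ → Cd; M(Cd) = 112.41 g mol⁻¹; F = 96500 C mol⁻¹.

17.9 g

Q = I·t = 0.6190 × 67320 = 41670 C.
n(e⁻) = 41670/96500 = 0.4318 mol; theoretically n(Cd) = 0.4318/2 = 0.2159 mol, m_theo = 24.27 g.
At 73.8 % efficiency, m_actual = 0.738 × 24.27 = 17.9 g.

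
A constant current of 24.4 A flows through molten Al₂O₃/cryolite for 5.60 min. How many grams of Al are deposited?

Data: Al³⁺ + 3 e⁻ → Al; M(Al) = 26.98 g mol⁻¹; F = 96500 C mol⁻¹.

0.764 g

Q = I·t = 24.40 A × 336.00 s = 8198 C.
n(e⁻) = Q/F = 8198 / 96500 = 0.08496 mol.
Al³⁺ + 3 e⁻ → Al, so n(Al) = n(e⁻)/3 = 0.02832 mol.
m = n·M = 0.02832 × 26.98 = 0.764 g.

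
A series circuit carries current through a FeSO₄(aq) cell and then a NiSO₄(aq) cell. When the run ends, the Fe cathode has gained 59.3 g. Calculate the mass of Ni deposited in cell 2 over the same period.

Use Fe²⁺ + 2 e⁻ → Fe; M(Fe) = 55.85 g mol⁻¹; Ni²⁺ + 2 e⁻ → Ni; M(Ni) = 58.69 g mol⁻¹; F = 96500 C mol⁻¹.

62.3 g

n(Fe) = 59.3 / 55.85 = 1.062 mol.
Since Fe²⁺ + 2 e⁻ → Fe, n(e⁻) passed = 2 × 1.062 = 2.124 mol.
Cells in series carry the same charge, so the same 2.124 mol of electrons passes through cell 2.
Ni²⁺ + 2 e⁻ → Ni, so n(Ni) = 2.124 / 2 = 1.062 mol.
m(Ni) = 1.062 × 58.69 = 62.3 g.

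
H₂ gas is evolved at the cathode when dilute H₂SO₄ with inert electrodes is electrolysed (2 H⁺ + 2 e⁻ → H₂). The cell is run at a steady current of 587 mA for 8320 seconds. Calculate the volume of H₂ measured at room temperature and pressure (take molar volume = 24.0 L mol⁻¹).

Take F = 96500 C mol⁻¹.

0.607 L

Q = I·t = 0.5870 A × 8320.0 s = 4884 C.
n(e⁻) = Q/F = 4884 / 96500 = 0.05061 mol.
2 electrons are transferred per H₂ molecule, so n(H₂) = 0.05061 / 2 = 0.02530 mol.
V = n × V_m = 0.02530 × 24.0 = 0.607 L.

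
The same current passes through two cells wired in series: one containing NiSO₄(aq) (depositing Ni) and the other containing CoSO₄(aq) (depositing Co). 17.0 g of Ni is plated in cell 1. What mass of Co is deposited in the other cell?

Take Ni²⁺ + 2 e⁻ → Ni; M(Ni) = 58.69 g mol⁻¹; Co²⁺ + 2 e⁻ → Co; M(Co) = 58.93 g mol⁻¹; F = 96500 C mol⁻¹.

n(Ni) = 17.0 / 58.69 = 0.2897 mol.
Since Ni²⁺ + 2 e⁻ → Ni, n(e⁻) passed = 2 × 0.2897 = 0.5793 mol.
Cells in series carry the same charge, so the same 0.5793 mol of electrons passes through cell 2.
Co²⁺ + 2 e⁻ → Co, so n(Co) = 0.5793 / 2 = 0.2897 mol.
m(Co) = 0.2897 × 58.93 = 17.1 g.

17.1 g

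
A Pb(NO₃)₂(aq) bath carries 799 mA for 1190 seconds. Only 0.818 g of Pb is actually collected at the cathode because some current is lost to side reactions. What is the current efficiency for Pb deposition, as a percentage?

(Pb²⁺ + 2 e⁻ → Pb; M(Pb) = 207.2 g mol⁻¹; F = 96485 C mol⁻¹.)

80.1 %

Q = I·t = 0.7990 × 1190.0 = 950.8 C; n(e⁻) = 950.8/96485 = 0.009854 mol.
Theoretical n(Pb) = n(e⁻)/2 = 0.004927 mol, i.e. m_theo = 0.004927 × 207.2 = 1.021 g.
Efficiency = m_actual / m_theo = 0.818 / 1.021 = 80.1 %.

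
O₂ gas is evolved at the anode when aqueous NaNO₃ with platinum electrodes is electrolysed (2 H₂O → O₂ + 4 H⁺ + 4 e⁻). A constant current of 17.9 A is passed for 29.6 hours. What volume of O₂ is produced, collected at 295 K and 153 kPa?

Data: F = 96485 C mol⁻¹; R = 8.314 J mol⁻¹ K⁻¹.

Q = I·t = 17.90 A × 106560 s = 1907000 C.
n(e⁻) = Q/F = 1907000 / 96485 = 19.77 mol.
4 electrons are transferred per O₂ molecule, so n(O₂) = 19.77 / 4 = 4.942 mol.
V = nRT/P = (4.942 × 8.314 × 295) / (153 × 10³ Pa) = 0.0792 m³ = 79.2 L.

79.2 L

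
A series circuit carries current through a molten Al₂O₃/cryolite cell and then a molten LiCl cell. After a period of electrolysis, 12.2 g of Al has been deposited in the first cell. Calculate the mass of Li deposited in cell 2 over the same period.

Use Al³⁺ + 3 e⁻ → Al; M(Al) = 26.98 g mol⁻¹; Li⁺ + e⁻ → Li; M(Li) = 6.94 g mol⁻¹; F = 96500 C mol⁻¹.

n(Al) = 12.2 / 26.98 = 0.4522 mol.
Since Al³⁺ + 3 e⁻ → Al, n(e⁻) passed = 3 × 0.4522 = 1.357 mol.
Cells in series carry the same charge, so the same 1.357 mol of electrons passes through cell 2.
Li⁺ + e⁻ → Li, so n(Li) = 1.357 / 1 = 1.357 mol.
m(Li) = 1.357 × 6.94 = 9.41 g.

9.41 g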